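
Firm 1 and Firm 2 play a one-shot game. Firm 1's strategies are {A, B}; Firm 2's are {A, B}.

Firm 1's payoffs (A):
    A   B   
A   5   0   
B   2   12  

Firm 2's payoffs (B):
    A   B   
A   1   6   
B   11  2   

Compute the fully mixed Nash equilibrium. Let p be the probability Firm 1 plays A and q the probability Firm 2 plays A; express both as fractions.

p = 9/14, q = 4/5

In a mixed NE each player is indifferent between their pure strategies, so the opponent's mix sets the indifference.
Firm 2 indifferent between A and B: p·1 + (1−p)·11 = p·6 + (1−p)·2 ⟹ 11 + (-10)p = 2 + 4p ⟹ p = 9/14.
Firm 1 indifferent between A and B: q·5 + (1−q)·0 = q·2 + (1−q)·12 ⟹ 0 + 5q = 12 + (-10)q ⟹ q = 4/5.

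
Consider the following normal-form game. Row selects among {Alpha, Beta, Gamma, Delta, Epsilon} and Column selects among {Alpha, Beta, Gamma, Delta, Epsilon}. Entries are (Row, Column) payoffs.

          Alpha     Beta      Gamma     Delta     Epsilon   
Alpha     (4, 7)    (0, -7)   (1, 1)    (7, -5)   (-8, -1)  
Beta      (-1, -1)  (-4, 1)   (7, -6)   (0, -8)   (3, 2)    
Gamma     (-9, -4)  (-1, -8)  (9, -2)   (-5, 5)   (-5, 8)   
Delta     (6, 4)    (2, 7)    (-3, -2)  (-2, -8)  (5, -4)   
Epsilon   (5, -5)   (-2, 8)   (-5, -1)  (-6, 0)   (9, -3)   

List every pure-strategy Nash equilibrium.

(Delta, Beta)

A profile is a Nash equilibrium when each player is best-responding to the other.
Row's best responses — vs Alpha: Delta (payoff 6); vs Beta: Delta (payoff 2); vs Gamma: Gamma (payoff 9); vs Delta: Alpha (payoff 7); vs Epsilon: Epsilon (payoff 9).
Column's best responses — vs Alpha: Alpha (payoff 7); vs Beta: Epsilon (payoff 2); vs Gamma: Epsilon (payoff 8); vs Delta: Beta (payoff 7); vs Epsilon: Beta (payoff 8).
The only mutual best response is (Delta, Beta); neither player gains by switching there.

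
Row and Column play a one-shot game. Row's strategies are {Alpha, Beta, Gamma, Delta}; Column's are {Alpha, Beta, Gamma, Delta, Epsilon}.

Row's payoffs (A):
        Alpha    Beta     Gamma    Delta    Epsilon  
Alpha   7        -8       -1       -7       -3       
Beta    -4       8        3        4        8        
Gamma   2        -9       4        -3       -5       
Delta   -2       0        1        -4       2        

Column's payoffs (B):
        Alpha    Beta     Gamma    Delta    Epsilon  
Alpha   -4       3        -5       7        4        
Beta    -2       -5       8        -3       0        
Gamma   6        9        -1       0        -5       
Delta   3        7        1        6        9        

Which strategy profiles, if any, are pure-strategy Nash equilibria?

There is no pure-strategy Nash equilibrium

Check mutual best responses: a cell is a NE iff neither player can gain by unilaterally deviating.
Row's best responses — vs Alpha: Alpha (payoff 7); vs Beta: Beta (payoff 8); vs Gamma: Gamma (payoff 4); vs Delta: Beta (payoff 4); vs Epsilon: Beta (payoff 8).
Column's best responses — vs Alpha: Delta (payoff 7); vs Beta: Gamma (payoff 8); vs Gamma: Beta (payoff 9); vs Delta: Epsilon (payoff 9).
No cell has both players best-responding. For instance, Row's best reply to Gamma is Gamma, but against Gamma Column prefers Beta over Gamma.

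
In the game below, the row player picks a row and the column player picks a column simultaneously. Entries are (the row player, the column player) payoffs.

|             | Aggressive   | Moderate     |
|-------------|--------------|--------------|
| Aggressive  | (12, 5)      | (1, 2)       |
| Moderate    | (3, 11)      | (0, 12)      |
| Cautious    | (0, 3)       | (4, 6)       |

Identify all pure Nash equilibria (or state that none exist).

A profile is a Nash equilibrium when each player is best-responding to the other.
The row player's best responses — vs Aggressive: Aggressive (payoff 12); vs Moderate: Cautious (payoff 4).
The column player's best responses — vs Aggressive: Aggressive (payoff 5); vs Moderate: Moderate (payoff 12); vs Cautious: Moderate (payoff 6).
Mutual best responses occur at (Aggressive, Aggressive) and (Cautious, Moderate); at each, neither player gains by switching.

(Aggressive, Aggressive) and (Cautious, Moderate)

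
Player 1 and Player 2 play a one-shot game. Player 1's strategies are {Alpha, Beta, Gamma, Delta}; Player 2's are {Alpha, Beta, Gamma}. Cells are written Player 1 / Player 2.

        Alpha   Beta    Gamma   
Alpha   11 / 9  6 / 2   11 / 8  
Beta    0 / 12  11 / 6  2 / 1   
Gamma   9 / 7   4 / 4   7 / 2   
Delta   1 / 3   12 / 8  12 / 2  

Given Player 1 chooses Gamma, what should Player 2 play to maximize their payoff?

Alpha

With Player 1 fixed at Gamma, Player 2's payoffs are: Alpha → 7, Beta → 4, Gamma → 2.
The maximum is 7, achieved by Alpha.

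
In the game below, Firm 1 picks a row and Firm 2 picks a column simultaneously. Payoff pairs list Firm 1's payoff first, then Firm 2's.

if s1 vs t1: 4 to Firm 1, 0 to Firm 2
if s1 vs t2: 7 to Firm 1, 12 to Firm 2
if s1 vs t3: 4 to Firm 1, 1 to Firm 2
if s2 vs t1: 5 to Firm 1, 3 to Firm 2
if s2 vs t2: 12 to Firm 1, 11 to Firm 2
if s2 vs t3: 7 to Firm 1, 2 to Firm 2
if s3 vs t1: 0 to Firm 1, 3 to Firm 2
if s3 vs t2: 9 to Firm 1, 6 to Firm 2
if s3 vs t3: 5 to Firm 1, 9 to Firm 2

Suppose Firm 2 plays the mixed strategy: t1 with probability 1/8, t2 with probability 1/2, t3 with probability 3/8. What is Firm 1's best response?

s2

Compute Firm 1's expected payoff from each pure strategy against the given mix.
s1: (1/8)·4 + (1/2)·7 + (3/8)·4 = 11/2
s2: (1/8)·5 + (1/2)·12 + (3/8)·7 = 37/4
s3: (1/8)·0 + (1/2)·9 + (3/8)·5 = 51/8
Highest expected payoff is 37/4, from s2.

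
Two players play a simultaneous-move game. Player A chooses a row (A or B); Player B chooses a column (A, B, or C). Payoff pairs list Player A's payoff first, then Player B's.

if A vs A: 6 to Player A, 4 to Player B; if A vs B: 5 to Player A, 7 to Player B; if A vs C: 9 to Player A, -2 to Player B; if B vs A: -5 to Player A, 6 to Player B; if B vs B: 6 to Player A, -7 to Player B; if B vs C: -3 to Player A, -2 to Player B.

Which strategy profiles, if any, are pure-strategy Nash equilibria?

No pure-strategy Nash equilibrium

A profile is a Nash equilibrium when each player is best-responding to the other.
Player A's best responses — vs A: A (payoff 6); vs B: B (payoff 6); vs C: A (payoff 9).
Player B's best responses — vs A: B (payoff 7); vs B: A (payoff 6).
No cell has both players best-responding. For instance, Player A's best reply to B is B, but against B Player B prefers A over B.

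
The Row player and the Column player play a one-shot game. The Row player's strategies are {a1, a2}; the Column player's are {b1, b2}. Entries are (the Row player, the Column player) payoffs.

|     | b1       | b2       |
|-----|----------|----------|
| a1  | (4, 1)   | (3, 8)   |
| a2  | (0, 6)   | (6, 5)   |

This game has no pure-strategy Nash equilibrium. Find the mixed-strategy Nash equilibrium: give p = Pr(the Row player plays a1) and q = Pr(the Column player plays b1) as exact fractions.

Each player's mixing probability is pinned down by making the *other* player indifferent.
The Column player indifferent between b1 and b2: p·1 + (1−p)·6 = p·8 + (1−p)·5 ⟹ 6 + (-5)p = 5 + 3p ⟹ p = 1/8.
The Row player indifferent between a1 and a2: q·4 + (1−q)·3 = q·0 + (1−q)·6 ⟹ 3 + 1q = 6 + (-6)q ⟹ q = 3/7.

p = 1/8, q = 3/7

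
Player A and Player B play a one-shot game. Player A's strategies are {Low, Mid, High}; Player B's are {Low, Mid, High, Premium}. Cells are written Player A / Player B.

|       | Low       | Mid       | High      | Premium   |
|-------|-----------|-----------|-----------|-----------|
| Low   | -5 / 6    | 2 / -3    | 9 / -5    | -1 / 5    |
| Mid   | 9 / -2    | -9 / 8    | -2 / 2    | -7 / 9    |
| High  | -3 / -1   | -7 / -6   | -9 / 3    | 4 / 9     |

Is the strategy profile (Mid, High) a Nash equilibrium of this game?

Holding Player B at High: Player A gets -2 from Mid but could get 9 by switching to Low. Player A has a profitable deviation.

No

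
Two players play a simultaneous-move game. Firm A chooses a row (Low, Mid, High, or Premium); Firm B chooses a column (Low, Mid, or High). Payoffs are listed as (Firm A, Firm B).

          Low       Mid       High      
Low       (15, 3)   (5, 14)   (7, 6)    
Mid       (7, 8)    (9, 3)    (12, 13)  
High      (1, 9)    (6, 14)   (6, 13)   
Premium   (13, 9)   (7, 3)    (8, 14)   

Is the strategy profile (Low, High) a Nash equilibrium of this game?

No

Holding Firm B at High: Firm A gets 7 from Low but could get 12 by switching to Mid. Firm A has a profitable deviation.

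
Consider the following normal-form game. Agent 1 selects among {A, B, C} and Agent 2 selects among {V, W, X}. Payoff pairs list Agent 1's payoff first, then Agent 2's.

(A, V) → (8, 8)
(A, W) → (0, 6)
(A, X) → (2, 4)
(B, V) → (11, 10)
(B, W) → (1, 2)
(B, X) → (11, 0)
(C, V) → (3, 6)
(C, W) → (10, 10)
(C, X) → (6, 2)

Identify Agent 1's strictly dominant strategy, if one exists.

No strictly dominant strategy

Check whether one of Agent 1's strategies beats all alternatives regardless of what the opponent does.
A is not dominant: against V, B gives 11 > 8.
B is not dominant: against W, C gives 10 > 1.
C is not dominant: against V, A gives 8 > 3.
No single strategy is best against every opponent action.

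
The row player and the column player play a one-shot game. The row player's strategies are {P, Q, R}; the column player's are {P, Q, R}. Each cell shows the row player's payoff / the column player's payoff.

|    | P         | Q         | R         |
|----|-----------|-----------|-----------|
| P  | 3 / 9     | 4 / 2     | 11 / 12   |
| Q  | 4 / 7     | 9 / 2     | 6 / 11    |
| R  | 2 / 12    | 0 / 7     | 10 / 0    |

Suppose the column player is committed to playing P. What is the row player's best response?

With the column player fixed at P, the row player's payoffs are: P → 3, Q → 4, R → 2.
The maximum is 4, achieved by Q.

Q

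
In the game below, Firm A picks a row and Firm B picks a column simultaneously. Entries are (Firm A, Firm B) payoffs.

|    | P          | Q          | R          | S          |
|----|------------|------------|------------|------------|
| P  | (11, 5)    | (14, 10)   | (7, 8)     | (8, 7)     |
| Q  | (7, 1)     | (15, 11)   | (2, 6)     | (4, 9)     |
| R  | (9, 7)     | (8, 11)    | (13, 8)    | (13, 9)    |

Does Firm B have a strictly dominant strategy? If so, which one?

Q

Check whether one of Firm B's strategies beats all alternatives regardless of what the opponent does.
Q strictly dominates: vs P: 10 > each of {5, 8, 7}; vs Q: 11 > each of {1, 6, 9}; vs R: 11 > each of {7, 8, 9}.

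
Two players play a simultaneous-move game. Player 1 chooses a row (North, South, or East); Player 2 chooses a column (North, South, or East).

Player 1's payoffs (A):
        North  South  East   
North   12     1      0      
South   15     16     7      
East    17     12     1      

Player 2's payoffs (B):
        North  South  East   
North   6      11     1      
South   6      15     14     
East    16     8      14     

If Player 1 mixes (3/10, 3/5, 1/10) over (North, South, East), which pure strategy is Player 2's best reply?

South

Compute Player 2's expected payoff from each pure strategy against the given mix.
North: (3/10)·6 + (3/5)·6 + (1/10)·16 = 7
South: (3/10)·11 + (3/5)·15 + (1/10)·8 = 131/10
East: (3/10)·1 + (3/5)·14 + (1/10)·14 = 101/10
Highest expected payoff is 131/10, from South.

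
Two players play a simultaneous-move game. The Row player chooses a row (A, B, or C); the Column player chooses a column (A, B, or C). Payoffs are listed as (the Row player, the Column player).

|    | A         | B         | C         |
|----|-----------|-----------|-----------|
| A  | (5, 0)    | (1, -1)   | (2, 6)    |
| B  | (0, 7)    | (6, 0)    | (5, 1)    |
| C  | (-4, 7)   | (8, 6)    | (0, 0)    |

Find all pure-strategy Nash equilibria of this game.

None

Check mutual best responses: a cell is a NE iff neither player can gain by unilaterally deviating.
The Row player's best responses — vs A: A (payoff 5); vs B: C (payoff 8); vs C: B (payoff 5).
The Column player's best responses — vs A: C (payoff 6); vs B: A (payoff 7); vs C: A (payoff 7).
No cell has both players best-responding. For instance, the Row player's best reply to A is A, but against A the Column player prefers C over A.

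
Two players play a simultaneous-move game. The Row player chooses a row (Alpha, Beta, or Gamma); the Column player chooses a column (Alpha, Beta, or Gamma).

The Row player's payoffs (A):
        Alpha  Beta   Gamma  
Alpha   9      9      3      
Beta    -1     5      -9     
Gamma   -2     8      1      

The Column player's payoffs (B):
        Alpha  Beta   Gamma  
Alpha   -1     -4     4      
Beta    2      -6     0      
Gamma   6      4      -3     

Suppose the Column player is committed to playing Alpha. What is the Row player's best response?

Alpha

With the Column player fixed at Alpha, the Row player's payoffs are: Alpha → 9, Beta → -1, Gamma → -2.
The maximum is 9, achieved by Alpha.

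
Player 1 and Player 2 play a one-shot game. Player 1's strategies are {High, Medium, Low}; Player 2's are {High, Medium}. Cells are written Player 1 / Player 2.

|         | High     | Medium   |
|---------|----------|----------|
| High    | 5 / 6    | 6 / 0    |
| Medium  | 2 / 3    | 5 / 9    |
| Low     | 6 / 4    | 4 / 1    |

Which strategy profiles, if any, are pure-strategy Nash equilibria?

(Low, High)

A profile is a Nash equilibrium when each player is best-responding to the other.
Player 1's best responses — vs High: Low (payoff 6); vs Medium: High (payoff 6).
Player 2's best responses — vs High: High (payoff 6); vs Medium: Medium (payoff 9); vs Low: High (payoff 4).
The only mutual best response is (Low, High); neither player gains by switching there.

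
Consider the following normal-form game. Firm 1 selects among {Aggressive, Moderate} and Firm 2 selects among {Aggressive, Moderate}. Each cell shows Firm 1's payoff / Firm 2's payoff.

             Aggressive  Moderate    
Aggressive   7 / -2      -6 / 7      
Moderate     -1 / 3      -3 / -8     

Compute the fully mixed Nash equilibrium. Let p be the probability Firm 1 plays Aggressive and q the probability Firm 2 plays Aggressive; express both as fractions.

Each player's mixing probability is pinned down by making the *other* player indifferent.
Firm 2 indifferent between Aggressive and Moderate: p·(-2) + (1−p)·3 = p·7 + (1−p)·(-8) ⟹ 3 + (-5)p = (-8) + 15p ⟹ p = 11/20.
Firm 1 indifferent between Aggressive and Moderate: q·7 + (1−q)·(-6) = q·(-1) + (1−q)·(-3) ⟹ (-6) + 13q = (-3) + 2q ⟹ q = 3/11.

p = 11/20, q = 3/11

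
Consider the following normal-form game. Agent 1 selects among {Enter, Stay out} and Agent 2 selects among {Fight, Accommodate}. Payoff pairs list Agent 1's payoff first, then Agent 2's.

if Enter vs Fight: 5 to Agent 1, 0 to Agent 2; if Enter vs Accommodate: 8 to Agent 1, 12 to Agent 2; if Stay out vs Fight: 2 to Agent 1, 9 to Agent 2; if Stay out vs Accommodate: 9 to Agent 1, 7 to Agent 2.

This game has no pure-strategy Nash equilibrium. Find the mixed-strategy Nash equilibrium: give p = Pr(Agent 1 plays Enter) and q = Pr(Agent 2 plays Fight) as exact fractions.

Each player's mixing probability is pinned down by making the *other* player indifferent.
Agent 2 indifferent between Fight and Accommodate: p·0 + (1−p)·9 = p·12 + (1−p)·7 ⟹ 9 + (-9)p = 7 + 5p ⟹ p = 1/7.
Agent 1 indifferent between Enter and Stay out: q·5 + (1−q)·8 = q·2 + (1−q)·9 ⟹ 8 + (-3)q = 9 + (-7)q ⟹ q = 1/4.

p = 1/7, q = 1/4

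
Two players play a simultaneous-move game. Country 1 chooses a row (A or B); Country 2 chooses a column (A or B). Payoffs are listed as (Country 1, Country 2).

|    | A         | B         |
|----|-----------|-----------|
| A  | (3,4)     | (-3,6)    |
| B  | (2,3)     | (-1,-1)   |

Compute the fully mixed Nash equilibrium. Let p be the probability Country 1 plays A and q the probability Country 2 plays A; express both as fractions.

In a mixed NE each player is indifferent between their pure strategies, so the opponent's mix sets the indifference.
Country 2 indifferent between A and B: p·4 + (1−p)·3 = p·6 + (1−p)·(-1) ⟹ 3 + 1p = (-1) + 7p ⟹ p = 2/3.
Country 1 indifferent between A and B: q·3 + (1−q)·(-3) = q·2 + (1−q)·(-1) ⟹ (-3) + 6q = (-1) + 3q ⟹ q = 2/3.

p = 2/3, q = 2/3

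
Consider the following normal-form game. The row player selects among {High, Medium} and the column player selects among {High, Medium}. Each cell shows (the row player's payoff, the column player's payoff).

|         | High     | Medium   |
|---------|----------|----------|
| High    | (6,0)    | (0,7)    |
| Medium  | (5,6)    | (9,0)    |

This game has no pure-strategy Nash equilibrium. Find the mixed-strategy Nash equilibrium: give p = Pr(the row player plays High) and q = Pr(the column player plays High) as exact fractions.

p = 6/13, q = 9/10

In a mixed NE each player is indifferent between their pure strategies, so the opponent's mix sets the indifference.
The column player indifferent between High and Medium: p·0 + (1−p)·6 = p·7 + (1−p)·0 ⟹ 6 + (-6)p = 0 + 7p ⟹ p = 6/13.
The row player indifferent between High and Medium: q·6 + (1−q)·0 = q·5 + (1−q)·9 ⟹ 0 + 6q = 9 + (-4)q ⟹ q = 9/10.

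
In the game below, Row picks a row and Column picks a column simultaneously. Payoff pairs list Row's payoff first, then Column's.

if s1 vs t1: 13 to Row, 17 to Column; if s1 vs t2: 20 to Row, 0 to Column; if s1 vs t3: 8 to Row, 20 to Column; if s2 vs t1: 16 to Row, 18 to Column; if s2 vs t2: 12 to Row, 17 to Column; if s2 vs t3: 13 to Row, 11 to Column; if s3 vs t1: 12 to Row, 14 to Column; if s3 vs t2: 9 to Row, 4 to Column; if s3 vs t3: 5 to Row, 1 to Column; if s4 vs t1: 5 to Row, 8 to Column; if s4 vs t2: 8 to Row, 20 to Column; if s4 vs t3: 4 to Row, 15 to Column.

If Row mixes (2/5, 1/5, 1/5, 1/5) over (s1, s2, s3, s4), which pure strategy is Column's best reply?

Column's best reply maximizes expected payoff against the mix.
t1: (2/5)·17 + (1/5)·18 + (1/5)·14 + (1/5)·8 = 74/5
t2: (2/5)·0 + (1/5)·17 + (1/5)·4 + (1/5)·20 = 41/5
t3: (2/5)·20 + (1/5)·11 + (1/5)·1 + (1/5)·15 = 67/5
Highest expected payoff is 74/5, from t1.

t1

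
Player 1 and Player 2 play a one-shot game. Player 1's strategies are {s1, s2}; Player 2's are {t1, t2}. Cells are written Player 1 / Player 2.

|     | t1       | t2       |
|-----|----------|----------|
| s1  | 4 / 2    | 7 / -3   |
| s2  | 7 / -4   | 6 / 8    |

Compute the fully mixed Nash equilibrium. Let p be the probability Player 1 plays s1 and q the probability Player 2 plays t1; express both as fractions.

Each player's mixing probability is pinned down by making the *other* player indifferent.
Player 2 indifferent between t1 and t2: p·2 + (1−p)·(-4) = p·(-3) + (1−p)·8 ⟹ (-4) + 6p = 8 + (-11)p ⟹ p = 12/17.
Player 1 indifferent between s1 and s2: q·4 + (1−q)·7 = q·7 + (1−q)·6 ⟹ 7 + (-3)q = 6 + 1q ⟹ q = 1/4.

p = 12/17, q = 1/4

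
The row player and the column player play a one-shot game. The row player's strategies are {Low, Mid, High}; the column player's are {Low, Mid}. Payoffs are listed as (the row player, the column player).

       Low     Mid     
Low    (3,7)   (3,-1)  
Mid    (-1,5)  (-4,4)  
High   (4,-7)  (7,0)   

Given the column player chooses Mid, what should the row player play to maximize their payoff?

With the column player fixed at Mid, the row player's payoffs are: Low → 3, Mid → -4, High → 7.
The maximum is 7, achieved by High.

High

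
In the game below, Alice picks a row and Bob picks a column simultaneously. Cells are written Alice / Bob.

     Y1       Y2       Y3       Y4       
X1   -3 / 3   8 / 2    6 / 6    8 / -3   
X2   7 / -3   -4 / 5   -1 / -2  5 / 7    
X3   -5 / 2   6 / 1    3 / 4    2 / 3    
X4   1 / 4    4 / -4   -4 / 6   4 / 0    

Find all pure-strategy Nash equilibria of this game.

(X1, Y3)

Find each player's best response to every opponent strategy; NE are the intersections.
Alice's best responses — vs Y1: X2 (payoff 7); vs Y2: X1 (payoff 8); vs Y3: X1 (payoff 6); vs Y4: X1 (payoff 8).
Bob's best responses — vs X1: Y3 (payoff 6); vs X2: Y4 (payoff 7); vs X3: Y3 (payoff 4); vs X4: Y3 (payoff 6).
The only mutual best response is (X1, Y3); neither player gains by switching there.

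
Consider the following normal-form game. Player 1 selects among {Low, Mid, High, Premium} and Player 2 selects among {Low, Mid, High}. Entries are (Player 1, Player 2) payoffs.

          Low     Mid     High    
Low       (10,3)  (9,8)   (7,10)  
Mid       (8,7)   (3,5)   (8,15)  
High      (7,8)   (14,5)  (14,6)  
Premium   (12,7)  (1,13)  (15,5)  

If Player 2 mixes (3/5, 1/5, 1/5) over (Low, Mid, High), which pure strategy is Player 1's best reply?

Compute Player 1's expected payoff from each pure strategy against the given mix.
Low: (3/5)·10 + (1/5)·9 + (1/5)·7 = 46/5
Mid: (3/5)·8 + (1/5)·3 + (1/5)·8 = 7
High: (3/5)·7 + (1/5)·14 + (1/5)·14 = 49/5
Premium: (3/5)·12 + (1/5)·1 + (1/5)·15 = 52/5
Highest expected payoff is 52/5, from Premium.

Premium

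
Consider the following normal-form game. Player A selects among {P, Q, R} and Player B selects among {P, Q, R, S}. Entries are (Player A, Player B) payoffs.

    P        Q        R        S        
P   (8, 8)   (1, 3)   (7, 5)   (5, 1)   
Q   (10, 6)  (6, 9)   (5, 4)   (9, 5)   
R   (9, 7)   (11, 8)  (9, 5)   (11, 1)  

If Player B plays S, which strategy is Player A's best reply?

With Player B fixed at S, Player A's payoffs are: P → 5, Q → 9, R → 11.
The maximum is 11, achieved by R.

R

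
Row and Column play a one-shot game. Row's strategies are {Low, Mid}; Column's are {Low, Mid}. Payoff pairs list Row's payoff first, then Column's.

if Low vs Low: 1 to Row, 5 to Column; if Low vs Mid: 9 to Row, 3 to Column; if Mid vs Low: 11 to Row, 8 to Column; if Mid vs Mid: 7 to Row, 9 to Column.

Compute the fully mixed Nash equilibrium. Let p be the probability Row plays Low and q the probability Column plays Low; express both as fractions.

Each player's mixing probability is pinned down by making the *other* player indifferent.
Column indifferent between Low and Mid: p·5 + (1−p)·8 = p·3 + (1−p)·9 ⟹ 8 + (-3)p = 9 + (-6)p ⟹ p = 1/3.
Row indifferent between Low and Mid: q·1 + (1−q)·9 = q·11 + (1−q)·7 ⟹ 9 + (-8)q = 7 + 4q ⟹ q = 1/6.

p = 1/3, q = 1/6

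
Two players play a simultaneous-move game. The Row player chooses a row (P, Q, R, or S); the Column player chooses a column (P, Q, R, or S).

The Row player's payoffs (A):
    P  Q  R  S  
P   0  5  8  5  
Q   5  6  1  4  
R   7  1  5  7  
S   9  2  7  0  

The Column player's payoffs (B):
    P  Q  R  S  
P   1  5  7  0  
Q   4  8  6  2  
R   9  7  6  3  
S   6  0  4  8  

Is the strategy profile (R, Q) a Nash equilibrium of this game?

Holding the Column player at Q: the Row player gets 1 from R but could get 6 by switching to Q. The Row player has a profitable deviation.

No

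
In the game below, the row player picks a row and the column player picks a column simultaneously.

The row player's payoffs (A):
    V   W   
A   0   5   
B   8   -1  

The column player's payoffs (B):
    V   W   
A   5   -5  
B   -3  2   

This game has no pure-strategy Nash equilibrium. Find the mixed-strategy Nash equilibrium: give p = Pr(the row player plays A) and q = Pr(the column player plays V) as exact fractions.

p = 1/3, q = 3/7

In a mixed NE each player is indifferent between their pure strategies, so the opponent's mix sets the indifference.
The column player indifferent between V and W: p·5 + (1−p)·(-3) = p·(-5) + (1−p)·2 ⟹ (-3) + 8p = 2 + (-7)p ⟹ p = 1/3.
The row player indifferent between A and B: q·0 + (1−q)·5 = q·8 + (1−q)·(-1) ⟹ 5 + (-5)q = (-1) + 9q ⟹ q = 3/7.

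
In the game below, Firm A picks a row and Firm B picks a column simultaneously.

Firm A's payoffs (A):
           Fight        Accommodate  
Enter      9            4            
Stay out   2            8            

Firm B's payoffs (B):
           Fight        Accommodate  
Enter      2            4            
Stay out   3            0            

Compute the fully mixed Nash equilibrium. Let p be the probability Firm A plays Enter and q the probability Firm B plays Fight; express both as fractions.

In a mixed NE each player is indifferent between their pure strategies, so the opponent's mix sets the indifference.
Firm B indifferent between Fight and Accommodate: p·2 + (1−p)·3 = p·4 + (1−p)·0 ⟹ 3 + (-1)p = 0 + 4p ⟹ p = 3/5.
Firm A indifferent between Enter and Stay out: q·9 + (1−q)·4 = q·2 + (1−q)·8 ⟹ 4 + 5q = 8 + (-6)q ⟹ q = 4/11.

p = 3/5, q = 4/11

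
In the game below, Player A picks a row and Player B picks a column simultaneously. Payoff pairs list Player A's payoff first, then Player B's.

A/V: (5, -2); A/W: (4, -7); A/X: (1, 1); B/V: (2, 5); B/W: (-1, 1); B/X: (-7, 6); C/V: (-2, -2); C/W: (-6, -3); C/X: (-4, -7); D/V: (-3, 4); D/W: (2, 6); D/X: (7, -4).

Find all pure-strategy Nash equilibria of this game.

No pure-strategy Nash equilibrium

Check mutual best responses: a cell is a NE iff neither player can gain by unilaterally deviating.
Player A's best responses — vs V: A (payoff 5); vs W: A (payoff 4); vs X: D (payoff 7).
Player B's best responses — vs A: X (payoff 1); vs B: X (payoff 6); vs C: V (payoff -2); vs D: W (payoff 6).
No cell has both players best-responding. For instance, Player A's best reply to V is A, but against A Player B prefers X over V.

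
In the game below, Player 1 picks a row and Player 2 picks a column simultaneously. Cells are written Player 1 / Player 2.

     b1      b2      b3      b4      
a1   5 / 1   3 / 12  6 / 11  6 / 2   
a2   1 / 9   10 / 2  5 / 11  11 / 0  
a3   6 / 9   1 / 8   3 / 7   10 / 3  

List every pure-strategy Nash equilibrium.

(a3, b1)

Check mutual best responses: a cell is a NE iff neither player can gain by unilaterally deviating.
Player 1's best responses — vs b1: a3 (payoff 6); vs b2: a2 (payoff 10); vs b3: a1 (payoff 6); vs b4: a2 (payoff 11).
Player 2's best responses — vs a1: b2 (payoff 12); vs a2: b3 (payoff 11); vs a3: b1 (payoff 9).
The only mutual best response is (a3, b1); neither player gains by switching there.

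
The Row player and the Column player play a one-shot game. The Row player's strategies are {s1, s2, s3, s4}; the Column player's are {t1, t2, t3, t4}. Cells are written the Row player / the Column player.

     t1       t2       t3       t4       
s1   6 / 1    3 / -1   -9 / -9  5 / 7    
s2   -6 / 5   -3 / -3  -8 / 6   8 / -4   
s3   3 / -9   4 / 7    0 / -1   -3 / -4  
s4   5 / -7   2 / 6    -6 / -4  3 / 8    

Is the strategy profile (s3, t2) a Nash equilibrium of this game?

Holding the Column player at t2: the Row player gets 4 from s3, versus 3 from s1, -3 from s2, 2 from s4. No profitable deviation for the Row player.
Holding the Row player at s3: the Column player gets 7 from t2, versus -9 from t1, -1 from t3, -4 from t4. No profitable deviation for the Column player either.

Yes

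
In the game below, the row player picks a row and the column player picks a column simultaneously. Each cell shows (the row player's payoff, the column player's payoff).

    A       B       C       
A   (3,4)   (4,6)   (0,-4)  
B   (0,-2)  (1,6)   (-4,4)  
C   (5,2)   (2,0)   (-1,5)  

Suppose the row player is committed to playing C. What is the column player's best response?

C

With the row player fixed at C, the column player's payoffs are: A → 2, B → 0, C → 5.
The maximum is 5, achieved by C.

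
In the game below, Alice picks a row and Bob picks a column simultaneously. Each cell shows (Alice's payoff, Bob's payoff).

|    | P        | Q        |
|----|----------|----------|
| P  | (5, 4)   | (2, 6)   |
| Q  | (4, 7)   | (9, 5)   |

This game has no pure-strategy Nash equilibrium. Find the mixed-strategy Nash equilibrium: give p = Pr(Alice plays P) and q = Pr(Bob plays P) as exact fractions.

Each player's mixing probability is pinned down by making the *other* player indifferent.
Bob indifferent between P and Q: p·4 + (1−p)·7 = p·6 + (1−p)·5 ⟹ 7 + (-3)p = 5 + 1p ⟹ p = 1/2.
Alice indifferent between P and Q: q·5 + (1−q)·2 = q·4 + (1−q)·9 ⟹ 2 + 3q = 9 + (-5)q ⟹ q = 7/8.

p = 1/2, q = 7/8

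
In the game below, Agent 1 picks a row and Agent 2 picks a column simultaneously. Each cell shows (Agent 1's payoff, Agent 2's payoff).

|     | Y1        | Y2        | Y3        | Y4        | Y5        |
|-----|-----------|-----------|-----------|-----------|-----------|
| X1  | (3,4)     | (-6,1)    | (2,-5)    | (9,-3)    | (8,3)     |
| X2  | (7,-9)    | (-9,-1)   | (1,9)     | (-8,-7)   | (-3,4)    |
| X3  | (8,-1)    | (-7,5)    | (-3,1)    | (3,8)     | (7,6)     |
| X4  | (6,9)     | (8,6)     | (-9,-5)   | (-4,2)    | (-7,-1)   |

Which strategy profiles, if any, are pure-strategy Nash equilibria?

Check mutual best responses: a cell is a NE iff neither player can gain by unilaterally deviating.
Agent 1's best responses — vs Y1: X3 (payoff 8); vs Y2: X4 (payoff 8); vs Y3: X1 (payoff 2); vs Y4: X1 (payoff 9); vs Y5: X1 (payoff 8).
Agent 2's best responses — vs X1: Y1 (payoff 4); vs X2: Y3 (payoff 9); vs X3: Y4 (payoff 8); vs X4: Y1 (payoff 9).
No cell has both players best-responding. For instance, Agent 1's best reply to Y1 is X3, but against X3 Agent 2 prefers Y4 over Y1.

There is no pure-strategy Nash equilibrium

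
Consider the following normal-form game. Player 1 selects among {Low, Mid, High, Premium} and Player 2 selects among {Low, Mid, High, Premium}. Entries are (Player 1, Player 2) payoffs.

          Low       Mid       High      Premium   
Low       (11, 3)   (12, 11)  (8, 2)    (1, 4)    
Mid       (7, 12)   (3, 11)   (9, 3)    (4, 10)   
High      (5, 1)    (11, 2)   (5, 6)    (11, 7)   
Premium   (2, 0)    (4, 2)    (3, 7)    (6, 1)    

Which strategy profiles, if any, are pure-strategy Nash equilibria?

(Low, Mid) and (High, Premium)

Check mutual best responses: a cell is a NE iff neither player can gain by unilaterally deviating.
Player 1's best responses — vs Low: Low (payoff 11); vs Mid: Low (payoff 12); vs High: Mid (payoff 9); vs Premium: High (payoff 11).
Player 2's best responses — vs Low: Mid (payoff 11); vs Mid: Low (payoff 12); vs High: Premium (payoff 7); vs Premium: High (payoff 7).
Mutual best responses occur at (Low, Mid) and (High, Premium); at each, neither player gains by switching.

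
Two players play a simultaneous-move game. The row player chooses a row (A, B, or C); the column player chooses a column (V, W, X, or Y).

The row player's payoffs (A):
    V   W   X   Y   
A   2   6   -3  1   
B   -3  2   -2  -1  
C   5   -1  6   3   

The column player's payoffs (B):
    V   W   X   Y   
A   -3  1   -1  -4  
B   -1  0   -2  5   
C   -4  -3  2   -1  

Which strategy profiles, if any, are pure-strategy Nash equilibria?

A profile is a Nash equilibrium when each player is best-responding to the other.
The row player's best responses — vs V: C (payoff 5); vs W: A (payoff 6); vs X: C (payoff 6); vs Y: C (payoff 3).
The column player's best responses — vs A: W (payoff 1); vs B: Y (payoff 5); vs C: X (payoff 2).
Mutual best responses occur at (A, W) and (C, X); at each, neither player gains by switching.

(A, W) and (C, X)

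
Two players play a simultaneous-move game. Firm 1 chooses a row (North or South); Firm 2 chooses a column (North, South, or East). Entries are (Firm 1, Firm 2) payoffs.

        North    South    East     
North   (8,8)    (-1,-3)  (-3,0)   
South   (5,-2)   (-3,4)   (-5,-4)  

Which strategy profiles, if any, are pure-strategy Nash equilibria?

(North, North)

Check mutual best responses: a cell is a NE iff neither player can gain by unilaterally deviating.
Firm 1's best responses — vs North: North (payoff 8); vs South: North (payoff -1); vs East: North (payoff -3).
Firm 2's best responses — vs North: North (payoff 8); vs South: South (payoff 4).
The only mutual best response is (North, North); neither player gains by switching there.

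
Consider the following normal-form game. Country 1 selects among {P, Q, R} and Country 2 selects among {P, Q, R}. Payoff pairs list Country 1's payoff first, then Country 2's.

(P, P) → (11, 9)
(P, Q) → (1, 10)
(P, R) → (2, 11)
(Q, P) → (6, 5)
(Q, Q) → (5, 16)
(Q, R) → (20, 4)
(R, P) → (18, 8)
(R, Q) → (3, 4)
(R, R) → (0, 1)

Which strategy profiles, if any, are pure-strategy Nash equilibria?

A profile is a Nash equilibrium when each player is best-responding to the other.
Country 1's best responses — vs P: R (payoff 18); vs Q: Q (payoff 5); vs R: Q (payoff 20).
Country 2's best responses — vs P: R (payoff 11); vs Q: Q (payoff 16); vs R: P (payoff 8).
Mutual best responses occur at (Q, Q) and (R, P); at each, neither player gains by switching.

(Q, Q) and (R, P)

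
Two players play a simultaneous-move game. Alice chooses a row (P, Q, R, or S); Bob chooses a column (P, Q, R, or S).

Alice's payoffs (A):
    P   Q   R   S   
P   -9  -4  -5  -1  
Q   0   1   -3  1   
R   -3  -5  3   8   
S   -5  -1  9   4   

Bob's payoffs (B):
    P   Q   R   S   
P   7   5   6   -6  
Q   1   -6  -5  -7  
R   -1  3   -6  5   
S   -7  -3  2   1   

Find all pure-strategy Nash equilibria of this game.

(Q, P), (R, S), and (S, R)

Check mutual best responses: a cell is a NE iff neither player can gain by unilaterally deviating.
Alice's best responses — vs P: Q (payoff 0); vs Q: Q (payoff 1); vs R: S (payoff 9); vs S: R (payoff 8).
Bob's best responses — vs P: P (payoff 7); vs Q: P (payoff 1); vs R: S (payoff 5); vs S: R (payoff 2).
Mutual best responses occur at (Q, P), (R, S), and (S, R); at each, neither player gains by switching.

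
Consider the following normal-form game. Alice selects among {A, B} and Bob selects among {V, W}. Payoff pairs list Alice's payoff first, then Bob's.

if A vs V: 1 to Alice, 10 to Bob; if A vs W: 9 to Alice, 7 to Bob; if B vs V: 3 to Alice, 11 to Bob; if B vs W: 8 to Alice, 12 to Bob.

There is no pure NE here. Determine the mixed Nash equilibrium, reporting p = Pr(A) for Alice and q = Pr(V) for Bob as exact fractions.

p = 1/4, q = 1/3

In a mixed NE each player is indifferent between their pure strategies, so the opponent's mix sets the indifference.
Bob indifferent between V and W: p·10 + (1−p)·11 = p·7 + (1−p)·12 ⟹ 11 + (-1)p = 12 + (-5)p ⟹ p = 1/4.
Alice indifferent between A and B: q·1 + (1−q)·9 = q·3 + (1−q)·8 ⟹ 9 + (-8)q = 8 + (-5)q ⟹ q = 1/3.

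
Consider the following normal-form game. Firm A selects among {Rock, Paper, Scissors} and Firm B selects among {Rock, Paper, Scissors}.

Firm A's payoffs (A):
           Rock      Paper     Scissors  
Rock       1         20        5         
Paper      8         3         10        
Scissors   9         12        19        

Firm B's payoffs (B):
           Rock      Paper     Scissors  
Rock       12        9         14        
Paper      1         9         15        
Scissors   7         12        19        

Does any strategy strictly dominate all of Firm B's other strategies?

Scissors

A strategy is strictly dominant if it gives Firm B a strictly higher payoff than every other strategy, against every choice by the opponent.
Scissors strictly dominates: vs Rock: 14 > each of {12, 9}; vs Paper: 15 > each of {1, 9}; vs Scissors: 19 > each of {7, 12}.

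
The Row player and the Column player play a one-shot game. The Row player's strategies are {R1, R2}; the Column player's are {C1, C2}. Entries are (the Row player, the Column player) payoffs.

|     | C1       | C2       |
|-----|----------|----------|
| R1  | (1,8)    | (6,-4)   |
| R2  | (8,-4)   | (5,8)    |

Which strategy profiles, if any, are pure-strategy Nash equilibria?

No pure-strategy Nash equilibrium

Find each player's best response to every opponent strategy; NE are the intersections.
The Row player's best responses — vs C1: R2 (payoff 8); vs C2: R1 (payoff 6).
The Column player's best responses — vs R1: C1 (payoff 8); vs R2: C2 (payoff 8).
No cell has both players best-responding. For instance, the Row player's best reply to C1 is R2, but against R2 the Column player prefers C2 over C1.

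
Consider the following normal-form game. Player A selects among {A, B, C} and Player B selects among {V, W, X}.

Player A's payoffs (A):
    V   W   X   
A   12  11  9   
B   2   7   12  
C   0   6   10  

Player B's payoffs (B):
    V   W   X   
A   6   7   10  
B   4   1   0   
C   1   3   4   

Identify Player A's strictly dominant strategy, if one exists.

A strategy is strictly dominant if it gives Player A a strictly higher payoff than every other strategy, against every choice by the opponent.
A is not dominant: against X, B gives 12 > 9.
B is not dominant: against V, A gives 12 > 2.
C is not dominant: against V, A gives 12 > 0.
No single strategy is best against every opponent action.

No strictly dominant strategy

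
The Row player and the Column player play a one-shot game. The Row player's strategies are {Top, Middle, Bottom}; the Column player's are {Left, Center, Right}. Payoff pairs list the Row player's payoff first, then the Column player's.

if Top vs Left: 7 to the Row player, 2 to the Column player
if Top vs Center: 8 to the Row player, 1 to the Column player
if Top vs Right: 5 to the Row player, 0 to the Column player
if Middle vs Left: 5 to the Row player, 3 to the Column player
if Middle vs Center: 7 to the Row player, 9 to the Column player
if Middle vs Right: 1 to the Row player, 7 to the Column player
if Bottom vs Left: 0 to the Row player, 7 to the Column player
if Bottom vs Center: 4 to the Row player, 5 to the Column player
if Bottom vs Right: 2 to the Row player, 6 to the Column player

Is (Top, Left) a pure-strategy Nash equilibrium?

Holding the Column player at Left: the Row player gets 7 from Top, versus 5 from Middle, 0 from Bottom. No profitable deviation for the Row player.
Holding the Row player at Top: the Column player gets 2 from Left, versus 1 from Center, 0 from Right. No profitable deviation for the Column player either.

Yes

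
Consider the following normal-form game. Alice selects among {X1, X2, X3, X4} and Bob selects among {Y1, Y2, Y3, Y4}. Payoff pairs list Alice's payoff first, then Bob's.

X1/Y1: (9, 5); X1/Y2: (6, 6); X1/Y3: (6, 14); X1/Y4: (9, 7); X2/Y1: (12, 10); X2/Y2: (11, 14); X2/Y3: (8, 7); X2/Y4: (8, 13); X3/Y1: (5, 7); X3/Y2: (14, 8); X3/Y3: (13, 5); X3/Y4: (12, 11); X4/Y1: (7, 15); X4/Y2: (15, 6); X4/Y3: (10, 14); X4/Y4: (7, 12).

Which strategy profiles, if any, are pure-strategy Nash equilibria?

Check mutual best responses: a cell is a NE iff neither player can gain by unilaterally deviating.
Alice's best responses — vs Y1: X2 (payoff 12); vs Y2: X4 (payoff 15); vs Y3: X3 (payoff 13); vs Y4: X3 (payoff 12).
Bob's best responses — vs X1: Y3 (payoff 14); vs X2: Y2 (payoff 14); vs X3: Y4 (payoff 11); vs X4: Y1 (payoff 15).
The only mutual best response is (X3, Y4); neither player gains by switching there.

(X3, Y4)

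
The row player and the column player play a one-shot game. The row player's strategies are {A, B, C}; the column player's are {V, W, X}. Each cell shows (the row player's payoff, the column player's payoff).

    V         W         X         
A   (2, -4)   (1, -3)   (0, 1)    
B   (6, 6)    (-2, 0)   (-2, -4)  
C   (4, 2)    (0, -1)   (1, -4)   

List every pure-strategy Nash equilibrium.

Find each player's best response to every opponent strategy; NE are the intersections.
The row player's best responses — vs V: B (payoff 6); vs W: A (payoff 1); vs X: C (payoff 1).
The column player's best responses — vs A: X (payoff 1); vs B: V (payoff 6); vs C: V (payoff 2).
The only mutual best response is (B, V); neither player gains by switching there.

(B, V)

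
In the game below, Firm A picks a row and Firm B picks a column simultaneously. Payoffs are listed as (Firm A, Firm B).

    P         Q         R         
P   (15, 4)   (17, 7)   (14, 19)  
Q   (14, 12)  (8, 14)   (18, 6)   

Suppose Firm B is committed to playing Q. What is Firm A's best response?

P

With Firm B fixed at Q, Firm A's payoffs are: P → 17, Q → 8.
The maximum is 17, achieved by P.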